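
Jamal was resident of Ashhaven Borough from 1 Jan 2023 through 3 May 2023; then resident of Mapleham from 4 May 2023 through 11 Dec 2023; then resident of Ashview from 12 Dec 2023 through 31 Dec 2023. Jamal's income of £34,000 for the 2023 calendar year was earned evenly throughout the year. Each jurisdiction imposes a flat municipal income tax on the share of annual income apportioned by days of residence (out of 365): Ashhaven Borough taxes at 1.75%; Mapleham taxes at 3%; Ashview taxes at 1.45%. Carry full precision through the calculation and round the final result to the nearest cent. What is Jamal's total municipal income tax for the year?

£847.90

Ashhaven Borough, 1 Jan – 3 May 2023: 123 days → £34,000 × 1.75% × 123/365 = £200.5068
Mapleham, 4 May – 11 Dec 2023: 222 days → £34,000 × 3% × 222/365 = £620.3836
Ashview, 12 Dec – 31 Dec 2023: 20 days → £34,000 × 1.45% × 20/365 = £27.0137
Total = £847.9041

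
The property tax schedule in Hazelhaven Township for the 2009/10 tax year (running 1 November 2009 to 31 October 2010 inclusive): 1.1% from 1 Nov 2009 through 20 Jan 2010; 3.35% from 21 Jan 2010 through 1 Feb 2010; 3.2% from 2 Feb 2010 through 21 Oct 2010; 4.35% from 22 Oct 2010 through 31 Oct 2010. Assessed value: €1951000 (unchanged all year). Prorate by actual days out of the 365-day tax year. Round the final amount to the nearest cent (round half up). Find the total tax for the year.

€54050.72

1 Nov 2009 – 20 Jan 2010: 81 days at 1.1% → €1951000 × 1.1% × 81/365 = €4762.5781
21 Jan – 1 Feb 2010: 12 days at 3.35% → €1951000 × 3.35% × 12/365 = €2148.7726
2 Feb – 21 Oct 2010: 262 days at 3.2% → €1951000 × 3.2% × 262/365 = €44814.2027
22 Oct – 31 Oct 2010: 10 days at 4.35% → €1951000 × 4.35% × 10/365 = €2325.1644
Total = €54050.7178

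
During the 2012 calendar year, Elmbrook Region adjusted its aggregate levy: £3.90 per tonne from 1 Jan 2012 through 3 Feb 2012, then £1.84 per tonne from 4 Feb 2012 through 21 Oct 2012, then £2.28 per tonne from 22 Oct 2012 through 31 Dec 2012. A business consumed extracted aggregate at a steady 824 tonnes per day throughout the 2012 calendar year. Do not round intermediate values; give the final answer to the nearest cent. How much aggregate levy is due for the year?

1 Jan – 3 Feb 2012: 34 days × 824 tonnes/day = 28,016 tonnes at £3.90/tonne → £109,262.40
4 Feb – 21 Oct 2012: 261 days × 824 tonnes/day = 215,064 tonnes at £1.84/tonne → £395,717.76
22 Oct – 31 Dec 2012: 71 days × 824 tonnes/day = 58,504 tonnes at £2.28/tonne → £133,389.12

£638,369.28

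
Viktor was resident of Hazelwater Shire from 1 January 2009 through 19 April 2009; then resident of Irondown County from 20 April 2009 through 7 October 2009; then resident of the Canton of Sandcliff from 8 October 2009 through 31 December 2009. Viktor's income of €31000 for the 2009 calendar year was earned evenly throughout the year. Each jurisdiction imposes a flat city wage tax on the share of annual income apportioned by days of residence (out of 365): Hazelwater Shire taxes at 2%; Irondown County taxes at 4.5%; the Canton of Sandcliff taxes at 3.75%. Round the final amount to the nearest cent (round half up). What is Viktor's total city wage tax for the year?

Hazelwater Shire, 1 January – 19 April 2009: 109 days → €31000 × 2% × 109/365 = €185.1507
Irondown County, 20 April – 7 October 2009: 171 days → €31000 × 4.5% × 171/365 = €653.5479
The Canton of Sandcliff, 8 October – 31 December 2009: 85 days → €31000 × 3.75% × 85/365 = €270.7192
Total = €1109.4178

€1109.42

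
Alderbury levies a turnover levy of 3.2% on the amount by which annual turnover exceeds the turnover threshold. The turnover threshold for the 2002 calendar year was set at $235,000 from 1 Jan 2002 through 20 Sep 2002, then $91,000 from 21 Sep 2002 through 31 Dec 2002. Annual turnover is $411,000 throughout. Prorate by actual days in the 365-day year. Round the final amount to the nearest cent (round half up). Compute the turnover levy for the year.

1 Jan – 20 Sep 2002: 263 days, exemption $235,000 → ($411,000 − $235,000) × 3.2% × 263/365 = $4,058.1260
21 Sep – 31 Dec 2002: 102 days, exemption $91,000 → ($411,000 − $91,000) × 3.2% × 102/365 = $2,861.5890
Total = $6,919.7151

$6,919.72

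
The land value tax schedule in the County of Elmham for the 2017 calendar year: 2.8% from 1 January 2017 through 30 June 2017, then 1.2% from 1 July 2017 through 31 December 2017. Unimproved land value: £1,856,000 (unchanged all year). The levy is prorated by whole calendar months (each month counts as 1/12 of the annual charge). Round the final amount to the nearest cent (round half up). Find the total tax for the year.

£37,120.00

1 January – 30 June 2017: 6 months at 2.8% → £1,856,000 × 2.8% × 6/12 = £25,984.0000
1 July – 31 December 2017: 6 months at 1.2% → £1,856,000 × 1.2% × 6/12 = £11,136.0000
Total = £37,120.0000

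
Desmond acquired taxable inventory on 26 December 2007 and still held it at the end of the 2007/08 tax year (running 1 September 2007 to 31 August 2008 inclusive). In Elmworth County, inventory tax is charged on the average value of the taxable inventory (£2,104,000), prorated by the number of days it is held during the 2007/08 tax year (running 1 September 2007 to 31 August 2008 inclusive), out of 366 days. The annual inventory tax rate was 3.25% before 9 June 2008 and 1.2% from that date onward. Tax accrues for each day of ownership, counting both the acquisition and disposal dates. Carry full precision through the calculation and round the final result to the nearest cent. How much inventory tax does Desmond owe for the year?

26 December 2007 – 8 June 2008: 166 days at 3.25% → £2,104,000 × 3.25% × 166/366 = £31,013.8798
9 June – 31 August 2008: 84 days at 1.2% → £2,104,000 × 1.2% × 84/366 = £5,794.6230
Total = £36,808.5027

£36,808.50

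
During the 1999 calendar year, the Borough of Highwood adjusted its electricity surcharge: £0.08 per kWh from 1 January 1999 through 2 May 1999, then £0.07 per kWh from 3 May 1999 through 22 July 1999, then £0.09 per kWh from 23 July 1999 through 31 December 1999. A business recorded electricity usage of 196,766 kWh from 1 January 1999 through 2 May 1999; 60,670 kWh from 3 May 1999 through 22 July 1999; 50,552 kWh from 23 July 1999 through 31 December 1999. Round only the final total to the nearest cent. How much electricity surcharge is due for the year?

1 January – 2 May 1999: 196,766 kWh at £0.08/kWh → £15741.28
3 May – 22 July 1999: 60,670 kWh at £0.07/kWh → £4246.90
23 July – 31 December 1999: 50,552 kWh at £0.09/kWh → £4549.68

£24537.86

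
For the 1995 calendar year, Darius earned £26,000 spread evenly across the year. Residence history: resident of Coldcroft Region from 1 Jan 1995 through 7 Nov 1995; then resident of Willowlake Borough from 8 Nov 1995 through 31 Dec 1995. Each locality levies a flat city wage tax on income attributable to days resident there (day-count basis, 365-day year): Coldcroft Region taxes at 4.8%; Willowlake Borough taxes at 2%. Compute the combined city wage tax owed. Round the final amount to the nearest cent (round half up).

£1,140.30

Coldcroft Region, 1 Jan – 7 Nov 1995: 311 days → £26,000 × 4.8% × 311/365 = £1,063.3644
Willowlake Borough, 8 Nov – 31 Dec 1995: 54 days → £26,000 × 2% × 54/365 = £76.9315
Total = £1,140.2959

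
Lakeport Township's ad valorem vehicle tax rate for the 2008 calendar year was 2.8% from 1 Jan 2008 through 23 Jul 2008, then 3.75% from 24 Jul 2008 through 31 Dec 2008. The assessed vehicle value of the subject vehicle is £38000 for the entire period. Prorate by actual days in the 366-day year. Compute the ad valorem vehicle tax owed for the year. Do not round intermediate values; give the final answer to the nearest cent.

1 Jan – 23 Jul 2008: 205 days at 2.8% → £38000 × 2.8% × 205/366 = £595.9563
24 Jul – 31 Dec 2008: 161 days at 3.75% → £38000 × 3.75% × 161/366 = £626.8443
Total = £1222.8005

£1222.80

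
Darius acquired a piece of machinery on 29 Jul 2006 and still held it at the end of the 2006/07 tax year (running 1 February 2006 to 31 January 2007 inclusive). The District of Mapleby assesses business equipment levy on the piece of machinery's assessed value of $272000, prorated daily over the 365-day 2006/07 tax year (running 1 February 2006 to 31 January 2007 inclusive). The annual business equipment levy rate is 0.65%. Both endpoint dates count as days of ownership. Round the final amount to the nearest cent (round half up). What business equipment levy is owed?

$905.80

Days held (29 Jul 2006 – 31 Jan 2007): 187 out of 365
Tax = $272000 × 0.65% × 187/365 = $905.7973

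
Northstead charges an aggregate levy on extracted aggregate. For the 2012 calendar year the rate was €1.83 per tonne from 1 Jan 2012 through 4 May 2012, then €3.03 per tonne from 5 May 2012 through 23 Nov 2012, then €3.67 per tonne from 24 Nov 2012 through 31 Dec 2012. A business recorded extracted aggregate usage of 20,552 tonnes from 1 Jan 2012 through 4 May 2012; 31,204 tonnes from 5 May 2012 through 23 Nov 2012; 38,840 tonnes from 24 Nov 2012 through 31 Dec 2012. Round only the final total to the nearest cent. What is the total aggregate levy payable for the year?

€274,701.08

1 Jan – 4 May 2012: 20,552 tonnes at €1.83/tonne → €37,610.16
5 May – 23 Nov 2012: 31,204 tonnes at €3.03/tonne → €94,548.12
24 Nov – 31 Dec 2012: 38,840 tonnes at €3.67/tonne → €142,542.80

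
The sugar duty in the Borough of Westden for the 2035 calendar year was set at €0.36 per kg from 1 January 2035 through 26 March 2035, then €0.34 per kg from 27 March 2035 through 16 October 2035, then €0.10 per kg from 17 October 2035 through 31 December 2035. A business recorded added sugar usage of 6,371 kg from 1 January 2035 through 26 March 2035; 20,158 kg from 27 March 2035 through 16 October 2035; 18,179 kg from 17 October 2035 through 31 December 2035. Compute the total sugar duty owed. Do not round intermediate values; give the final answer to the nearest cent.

€10,965.18

1 January – 26 March 2035: 6,371 kg at €0.36/kg → €2,293.56
27 March – 16 October 2035: 20,158 kg at €0.34/kg → €6,853.72
17 October – 31 December 2035: 18,179 kg at €0.10/kg → €1,817.90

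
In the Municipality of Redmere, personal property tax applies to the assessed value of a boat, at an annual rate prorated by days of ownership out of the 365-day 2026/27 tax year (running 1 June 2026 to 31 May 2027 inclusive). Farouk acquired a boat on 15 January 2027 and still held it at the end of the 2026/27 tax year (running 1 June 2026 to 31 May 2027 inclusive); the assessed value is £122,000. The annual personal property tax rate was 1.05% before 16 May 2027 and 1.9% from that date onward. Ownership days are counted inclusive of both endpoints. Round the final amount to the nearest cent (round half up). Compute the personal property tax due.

£526.27

15 January – 15 May 2027: 121 days at 1.05% → £122,000 × 1.05% × 121/365 = £424.6603
16 May – 31 May 2027: 16 days at 1.9% → £122,000 × 1.9% × 16/365 = £101.6110
Total = £526.2712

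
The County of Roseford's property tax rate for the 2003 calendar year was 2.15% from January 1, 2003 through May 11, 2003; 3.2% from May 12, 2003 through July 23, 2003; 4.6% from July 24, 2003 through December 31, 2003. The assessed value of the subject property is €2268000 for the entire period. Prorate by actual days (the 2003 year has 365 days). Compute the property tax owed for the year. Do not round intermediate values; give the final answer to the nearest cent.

January 1 – May 11, 2003: 131 days at 2.15% → €2268000 × 2.15% × 131/365 = €17500.8822
May 12 – July 23, 2003: 73 days at 3.2% → €2268000 × 3.2% × 73/365 = €14515.2000
July 24 – December 31, 2003: 161 days at 4.6% → €2268000 × 4.6% × 161/365 = €46018.6521
Total = €78034.7342

€78034.73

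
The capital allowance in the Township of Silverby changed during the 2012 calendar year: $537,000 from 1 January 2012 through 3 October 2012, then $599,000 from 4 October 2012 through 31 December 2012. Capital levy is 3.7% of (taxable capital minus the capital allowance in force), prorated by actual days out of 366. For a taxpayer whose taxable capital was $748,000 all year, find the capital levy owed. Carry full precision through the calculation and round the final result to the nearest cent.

$7,249.17

1 January – 3 October 2012: 277 days, exemption $537,000 → ($748,000 − $537,000) × 3.7% × 277/366 = $5,908.5765
4 October – 31 December 2012: 89 days, exemption $599,000 → ($748,000 − $599,000) × 3.7% × 89/366 = $1,340.5929
Total = $7,249.1694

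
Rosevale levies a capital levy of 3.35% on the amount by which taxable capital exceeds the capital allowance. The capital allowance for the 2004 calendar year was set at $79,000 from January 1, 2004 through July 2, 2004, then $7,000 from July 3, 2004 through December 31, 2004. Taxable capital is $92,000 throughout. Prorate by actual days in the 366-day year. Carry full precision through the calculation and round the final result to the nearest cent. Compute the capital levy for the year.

January 1 – July 2, 2004: 184 days, exemption $79,000 → ($92,000 − $79,000) × 3.35% × 184/366 = $218.9399
July 3 – December 31, 2004: 182 days, exemption $7,000 → ($92,000 − $7,000) × 3.35% × 182/366 = $1,415.9699
Total = $1,634.9098

$1,634.91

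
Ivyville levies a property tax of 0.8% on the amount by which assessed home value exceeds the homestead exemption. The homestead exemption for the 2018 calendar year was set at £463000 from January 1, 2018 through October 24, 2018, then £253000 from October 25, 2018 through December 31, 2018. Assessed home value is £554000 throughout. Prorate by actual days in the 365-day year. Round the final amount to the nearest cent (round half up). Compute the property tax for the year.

£1040.99

January 1 – October 24, 2018: 297 days, exemption £463000 → (£554000 − £463000) × 0.8% × 297/365 = £592.3726
October 25 – December 31, 2018: 68 days, exemption £253000 → (£554000 − £253000) × 0.8% × 68/365 = £448.6137
Total = £1040.9863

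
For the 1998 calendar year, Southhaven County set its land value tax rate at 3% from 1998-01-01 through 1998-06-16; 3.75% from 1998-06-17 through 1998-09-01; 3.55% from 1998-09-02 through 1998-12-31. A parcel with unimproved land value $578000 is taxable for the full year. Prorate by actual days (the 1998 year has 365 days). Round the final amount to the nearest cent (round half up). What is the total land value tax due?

1998-01-01 to 1998-06-16: 167 days at 3% → $578000 × 3% × 167/365 = $7933.6438
1998-06-17 to 1998-09-01: 77 days at 3.75% → $578000 × 3.75% × 77/365 = $4572.5342
1998-09-02 to 1998-12-31: 121 days at 3.55% → $578000 × 3.55% × 121/365 = $6802.1890
Total = $19308.3671

$19308.37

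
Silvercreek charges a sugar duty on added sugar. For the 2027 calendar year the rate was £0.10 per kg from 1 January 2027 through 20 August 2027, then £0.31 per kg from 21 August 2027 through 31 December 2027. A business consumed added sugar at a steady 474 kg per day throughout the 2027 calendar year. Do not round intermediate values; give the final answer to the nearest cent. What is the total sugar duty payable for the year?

£30,539.82

1 January – 20 August 2027: 232 days × 474 kg/day = 109,968 kg at £0.10/kg → £10,996.80
21 August – 31 December 2027: 133 days × 474 kg/day = 63,042 kg at £0.31/kg → £19,543.02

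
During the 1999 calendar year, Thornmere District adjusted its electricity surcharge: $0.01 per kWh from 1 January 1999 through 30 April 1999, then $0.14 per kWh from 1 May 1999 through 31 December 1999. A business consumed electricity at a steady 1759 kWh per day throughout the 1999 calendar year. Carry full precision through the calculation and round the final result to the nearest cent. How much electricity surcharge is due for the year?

1 January – 30 April 1999: 120 days × 1759 kWh/day = 211,080 kWh at $0.01/kWh → $2,110.80
1 May – 31 December 1999: 245 days × 1759 kWh/day = 430,955 kWh at $0.14/kWh → $60,333.70

$62,444.50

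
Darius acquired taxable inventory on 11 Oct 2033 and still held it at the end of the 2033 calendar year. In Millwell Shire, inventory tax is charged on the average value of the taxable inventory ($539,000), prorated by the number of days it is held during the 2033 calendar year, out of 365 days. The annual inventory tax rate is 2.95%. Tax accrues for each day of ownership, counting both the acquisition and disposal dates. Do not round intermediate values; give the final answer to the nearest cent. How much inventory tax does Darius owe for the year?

Days held (11 Oct – 31 Dec 2033): 82 out of 365
Tax = $539,000 × 2.95% × 82/365 = $3,572.1671

$3,572.17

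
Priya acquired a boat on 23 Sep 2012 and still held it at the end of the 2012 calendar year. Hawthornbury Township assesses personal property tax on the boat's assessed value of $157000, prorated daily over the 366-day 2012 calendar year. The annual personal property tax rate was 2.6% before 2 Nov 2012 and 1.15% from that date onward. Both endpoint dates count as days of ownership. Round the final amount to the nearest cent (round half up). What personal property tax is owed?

23 Sep – 1 Nov 2012: 40 days at 2.6% → $157000 × 2.6% × 40/366 = $446.1202
2 Nov – 31 Dec 2012: 60 days at 1.15% → $157000 × 1.15% × 60/366 = $295.9836
Total = $742.1038

$742.10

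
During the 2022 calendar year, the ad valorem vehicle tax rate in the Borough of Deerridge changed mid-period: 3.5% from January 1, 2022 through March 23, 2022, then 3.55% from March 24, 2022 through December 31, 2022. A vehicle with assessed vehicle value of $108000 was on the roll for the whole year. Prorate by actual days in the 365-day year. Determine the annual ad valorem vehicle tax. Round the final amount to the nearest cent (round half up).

January 1 – March 23, 2022: 82 days at 3.5% → $108000 × 3.5% × 82/365 = $849.2055
March 24 – December 31, 2022: 283 days at 3.55% → $108000 × 3.55% × 283/365 = $2972.6630
Total = $3821.8685

$3821.87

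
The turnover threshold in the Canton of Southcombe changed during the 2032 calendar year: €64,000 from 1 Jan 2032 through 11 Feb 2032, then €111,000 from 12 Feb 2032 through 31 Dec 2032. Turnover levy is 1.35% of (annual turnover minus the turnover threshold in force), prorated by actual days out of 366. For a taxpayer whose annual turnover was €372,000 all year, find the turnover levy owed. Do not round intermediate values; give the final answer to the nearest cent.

1 Jan – 11 Feb 2032: 42 days, exemption €64,000 → (€372,000 − €64,000) × 1.35% × 42/366 = €477.1475
12 Feb – 31 Dec 2032: 324 days, exemption €111,000 → (€372,000 − €111,000) × 1.35% × 324/366 = €3,119.1639
Total = €3,596.3115

€3,596.31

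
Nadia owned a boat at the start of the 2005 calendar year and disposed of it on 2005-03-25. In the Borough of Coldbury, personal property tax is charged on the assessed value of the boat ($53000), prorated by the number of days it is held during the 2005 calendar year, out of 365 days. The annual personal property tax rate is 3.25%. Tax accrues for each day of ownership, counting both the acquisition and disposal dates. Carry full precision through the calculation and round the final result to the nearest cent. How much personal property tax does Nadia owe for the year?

$396.41

Days held (2005-01-01 to 2005-03-25): 84 out of 365
Tax = $53000 × 3.25% × 84/365 = $396.4110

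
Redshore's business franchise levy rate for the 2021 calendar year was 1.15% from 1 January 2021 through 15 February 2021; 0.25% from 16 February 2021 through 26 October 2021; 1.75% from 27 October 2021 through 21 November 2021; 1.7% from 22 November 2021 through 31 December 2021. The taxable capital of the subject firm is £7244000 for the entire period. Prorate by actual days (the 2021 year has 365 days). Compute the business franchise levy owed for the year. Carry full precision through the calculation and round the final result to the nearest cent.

£45577.66

1 January – 15 February 2021: 46 days at 1.15% → £7244000 × 1.15% × 46/365 = £10498.8384
16 February – 26 October 2021: 253 days at 0.25% → £7244000 × 0.25% × 253/365 = £12552.9589
27 October – 21 November 2021: 26 days at 1.75% → £7244000 × 1.75% × 26/365 = £9030.1918
22 November – 31 December 2021: 40 days at 1.7% → £7244000 × 1.7% × 40/365 = £13495.6712
Total = £45577.6603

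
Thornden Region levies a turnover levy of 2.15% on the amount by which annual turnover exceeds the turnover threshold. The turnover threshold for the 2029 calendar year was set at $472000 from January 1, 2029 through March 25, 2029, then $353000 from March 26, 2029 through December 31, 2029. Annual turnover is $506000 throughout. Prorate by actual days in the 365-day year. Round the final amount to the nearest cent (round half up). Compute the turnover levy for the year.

$2700.69

January 1 – March 25, 2029: 84 days, exemption $472000 → ($506000 − $472000) × 2.15% × 84/365 = $168.2301
March 26 – December 31, 2029: 281 days, exemption $353000 → ($506000 − $353000) × 2.15% × 281/365 = $2532.4644
Total = $2700.6945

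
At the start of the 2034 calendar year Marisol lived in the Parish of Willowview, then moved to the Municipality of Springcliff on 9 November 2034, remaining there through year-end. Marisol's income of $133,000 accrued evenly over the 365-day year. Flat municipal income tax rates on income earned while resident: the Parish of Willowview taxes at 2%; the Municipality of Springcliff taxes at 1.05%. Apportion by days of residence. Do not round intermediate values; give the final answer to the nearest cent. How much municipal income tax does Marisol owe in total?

$2,476.53

The Parish of Willowview, 1 January – 8 November 2034: 312 days → $133,000 × 2% × 312/365 = $2,273.7534
The Municipality of Springcliff, 9 November – 31 December 2034: 53 days → $133,000 × 1.05% × 53/365 = $202.7795
Total = $2,476.5329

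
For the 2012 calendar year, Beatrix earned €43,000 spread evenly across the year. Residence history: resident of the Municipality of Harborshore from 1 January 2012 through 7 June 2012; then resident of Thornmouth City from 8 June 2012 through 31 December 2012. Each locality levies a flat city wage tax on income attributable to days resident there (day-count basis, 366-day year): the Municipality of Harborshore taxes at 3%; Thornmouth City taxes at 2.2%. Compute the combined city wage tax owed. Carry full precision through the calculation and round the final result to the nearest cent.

The Municipality of Harborshore, 1 January – 7 June 2012: 159 days → €43,000 × 3% × 159/366 = €560.4098
Thornmouth City, 8 June – 31 December 2012: 207 days → €43,000 × 2.2% × 207/366 = €535.0328
Total = €1,095.4426

€1,095.44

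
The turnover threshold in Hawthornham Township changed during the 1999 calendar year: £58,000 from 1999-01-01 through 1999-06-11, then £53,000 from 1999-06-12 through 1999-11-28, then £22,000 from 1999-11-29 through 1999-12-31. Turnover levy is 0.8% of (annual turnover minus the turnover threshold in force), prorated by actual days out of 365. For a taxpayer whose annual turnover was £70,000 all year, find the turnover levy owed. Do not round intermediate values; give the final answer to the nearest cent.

£140.67

1999-01-01 to 1999-06-11: 162 days, exemption £58,000 → (£70,000 − £58,000) × 0.8% × 162/365 = £42.6082
1999-06-12 to 1999-11-28: 170 days, exemption £53,000 → (£70,000 − £53,000) × 0.8% × 170/365 = £63.3425
1999-11-29 to 1999-12-31: 33 days, exemption £22,000 → (£70,000 − £22,000) × 0.8% × 33/365 = £34.7178
Total = £140.6685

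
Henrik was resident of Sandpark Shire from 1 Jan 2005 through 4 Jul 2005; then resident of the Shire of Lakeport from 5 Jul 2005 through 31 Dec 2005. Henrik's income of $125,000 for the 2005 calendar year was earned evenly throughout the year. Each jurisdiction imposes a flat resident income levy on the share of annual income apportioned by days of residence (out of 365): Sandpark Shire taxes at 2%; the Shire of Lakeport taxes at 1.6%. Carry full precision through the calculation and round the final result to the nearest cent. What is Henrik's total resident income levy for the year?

$2,253.42

Sandpark Shire, 1 Jan – 4 Jul 2005: 185 days → $125,000 × 2% × 185/365 = $1,267.1233
The Shire of Lakeport, 5 Jul – 31 Dec 2005: 180 days → $125,000 × 1.6% × 180/365 = $986.3014
Total = $2,253.4247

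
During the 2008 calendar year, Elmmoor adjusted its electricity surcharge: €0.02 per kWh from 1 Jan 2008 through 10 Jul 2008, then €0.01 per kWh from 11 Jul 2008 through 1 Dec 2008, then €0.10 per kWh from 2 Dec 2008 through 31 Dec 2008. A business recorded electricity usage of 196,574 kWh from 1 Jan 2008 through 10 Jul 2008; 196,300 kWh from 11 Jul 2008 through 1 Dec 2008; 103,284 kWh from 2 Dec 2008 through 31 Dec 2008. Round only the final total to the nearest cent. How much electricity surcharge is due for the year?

1 Jan – 10 Jul 2008: 196,574 kWh at €0.02/kWh → €3931.48
11 Jul – 1 Dec 2008: 196,300 kWh at €0.01/kWh → €1963.00
2 Dec – 31 Dec 2008: 103,284 kWh at €0.10/kWh → €10328.40

€16222.88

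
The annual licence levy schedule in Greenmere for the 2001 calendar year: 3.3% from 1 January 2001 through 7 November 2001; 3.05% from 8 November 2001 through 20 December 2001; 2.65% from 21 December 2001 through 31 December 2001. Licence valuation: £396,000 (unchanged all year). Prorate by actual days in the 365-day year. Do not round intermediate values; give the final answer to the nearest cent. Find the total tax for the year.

1 January – 7 November 2001: 311 days at 3.3% → £396,000 × 3.3% × 311/365 = £11,134.6521
8 November – 20 December 2001: 43 days at 3.05% → £396,000 × 3.05% × 43/365 = £1,422.8877
21 December – 31 December 2001: 11 days at 2.65% → £396,000 × 2.65% × 11/365 = £316.2575
Total = £12,873.7973

£12,873.80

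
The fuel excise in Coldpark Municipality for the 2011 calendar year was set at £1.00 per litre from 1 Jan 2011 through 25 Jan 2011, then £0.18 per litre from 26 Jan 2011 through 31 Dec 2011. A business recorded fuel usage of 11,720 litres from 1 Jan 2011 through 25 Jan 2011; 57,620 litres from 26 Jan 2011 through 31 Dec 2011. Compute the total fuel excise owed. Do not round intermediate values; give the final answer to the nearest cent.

1 Jan – 25 Jan 2011: 11,720 litres at £1.00/litre → £11,720.00
26 Jan – 31 Dec 2011: 57,620 litres at £0.18/litre → £10,371.60

£22,091.60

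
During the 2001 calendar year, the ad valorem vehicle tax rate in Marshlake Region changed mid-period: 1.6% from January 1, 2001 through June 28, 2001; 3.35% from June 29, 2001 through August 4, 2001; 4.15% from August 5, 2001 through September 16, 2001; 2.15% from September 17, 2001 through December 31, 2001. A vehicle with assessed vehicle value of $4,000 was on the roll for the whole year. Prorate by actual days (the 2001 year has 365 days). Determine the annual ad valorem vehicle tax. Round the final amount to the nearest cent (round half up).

January 1 – June 28, 2001: 179 days at 1.6% → $4,000 × 1.6% × 179/365 = $31.3863
June 29 – August 4, 2001: 37 days at 3.35% → $4,000 × 3.35% × 37/365 = $13.5836
August 5 – September 16, 2001: 43 days at 4.15% → $4,000 × 4.15% × 43/365 = $19.5562
September 17 – December 31, 2001: 106 days at 2.15% → $4,000 × 2.15% × 106/365 = $24.9753
Total = $89.5014

$89.50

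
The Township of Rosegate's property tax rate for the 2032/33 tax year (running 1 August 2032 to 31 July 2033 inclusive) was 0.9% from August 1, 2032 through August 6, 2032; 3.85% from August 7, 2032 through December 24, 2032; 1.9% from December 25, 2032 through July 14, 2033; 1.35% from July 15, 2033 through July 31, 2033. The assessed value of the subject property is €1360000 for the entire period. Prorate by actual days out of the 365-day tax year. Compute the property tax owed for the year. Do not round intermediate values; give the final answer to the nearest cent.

€35440.11

August 1 – August 6, 2032: 6 days at 0.9% → €1360000 × 0.9% × 6/365 = €201.2055
August 7 – December 24, 2032: 140 days at 3.85% → €1360000 × 3.85% × 140/365 = €20083.2877
December 25, 2032 – July 14, 2033: 202 days at 1.9% → €1360000 × 1.9% × 202/365 = €14300.4932
July 15 – July 31, 2033: 17 days at 1.35% → €1360000 × 1.35% × 17/365 = €855.1233
Total = €35440.1096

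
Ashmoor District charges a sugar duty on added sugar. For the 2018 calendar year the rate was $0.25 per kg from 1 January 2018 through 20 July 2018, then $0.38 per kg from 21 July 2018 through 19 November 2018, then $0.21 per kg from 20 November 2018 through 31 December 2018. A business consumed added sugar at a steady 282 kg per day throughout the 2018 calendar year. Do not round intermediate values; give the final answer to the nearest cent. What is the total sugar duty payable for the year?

1 January – 20 July 2018: 201 days × 282 kg/day = 56,682 kg at $0.25/kg → $14,170.50
21 July – 19 November 2018: 122 days × 282 kg/day = 34,404 kg at $0.38/kg → $13,073.52
20 November – 31 December 2018: 42 days × 282 kg/day = 11,844 kg at $0.21/kg → $2,487.24

$29,731.26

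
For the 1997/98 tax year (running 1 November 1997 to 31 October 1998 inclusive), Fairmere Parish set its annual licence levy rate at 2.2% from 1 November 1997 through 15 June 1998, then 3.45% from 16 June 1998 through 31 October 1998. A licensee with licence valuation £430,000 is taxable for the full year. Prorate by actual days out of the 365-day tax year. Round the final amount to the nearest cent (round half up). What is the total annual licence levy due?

1 November 1997 – 15 June 1998: 227 days at 2.2% → £430,000 × 2.2% × 227/365 = £5,883.3425
16 June – 31 October 1998: 138 days at 3.45% → £430,000 × 3.45% × 138/365 = £5,608.8493
Total = £11,492.1918

£11,492.19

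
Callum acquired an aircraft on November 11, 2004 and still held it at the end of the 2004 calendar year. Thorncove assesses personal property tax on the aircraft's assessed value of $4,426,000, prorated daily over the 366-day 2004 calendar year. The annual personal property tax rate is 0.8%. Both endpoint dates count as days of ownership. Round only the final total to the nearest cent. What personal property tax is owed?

Days held (November 11 – December 31, 2004): 51 out of 366
Tax = $4,426,000 × 0.8% × 51/366 = $4,933.9016

$4,933.90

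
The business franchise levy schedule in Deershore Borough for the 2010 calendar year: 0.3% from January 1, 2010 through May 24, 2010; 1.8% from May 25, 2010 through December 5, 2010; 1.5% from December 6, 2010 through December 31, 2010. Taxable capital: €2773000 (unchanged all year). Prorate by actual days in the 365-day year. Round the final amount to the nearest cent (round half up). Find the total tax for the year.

€32911.33

January 1 – May 24, 2010: 144 days at 0.3% → €2773000 × 0.3% × 144/365 = €3282.0164
May 25 – December 5, 2010: 195 days at 1.8% → €2773000 × 1.8% × 195/365 = €26666.3836
December 6 – December 31, 2010: 26 days at 1.5% → €2773000 × 1.5% × 26/365 = €2962.9315
Total = €32911.3315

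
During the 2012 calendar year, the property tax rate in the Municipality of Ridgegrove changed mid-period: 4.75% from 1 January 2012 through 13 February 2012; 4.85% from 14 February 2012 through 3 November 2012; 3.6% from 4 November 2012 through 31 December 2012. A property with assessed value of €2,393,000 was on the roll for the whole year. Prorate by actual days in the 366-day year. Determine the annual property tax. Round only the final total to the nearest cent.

€111,032.58

1 January – 13 February 2012: 44 days at 4.75% → €2,393,000 × 4.75% × 44/366 = €13,664.9454
14 February – 3 November 2012: 264 days at 4.85% → €2,393,000 × 4.85% × 264/366 = €83,715.7705
4 November – 31 December 2012: 58 days at 3.6% → €2,393,000 × 3.6% × 58/366 = €13,651.8689
Total = €111,032.5847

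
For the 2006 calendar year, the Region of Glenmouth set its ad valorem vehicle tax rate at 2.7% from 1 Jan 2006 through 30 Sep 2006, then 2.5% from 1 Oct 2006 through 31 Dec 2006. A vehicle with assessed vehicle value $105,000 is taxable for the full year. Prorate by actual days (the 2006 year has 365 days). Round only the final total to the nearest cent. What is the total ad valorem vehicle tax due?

$2,782.07

1 Jan – 30 Sep 2006: 273 days at 2.7% → $105,000 × 2.7% × 273/365 = $2,120.4247
1 Oct – 31 Dec 2006: 92 days at 2.5% → $105,000 × 2.5% × 92/365 = $661.6438
Total = $2,782.0685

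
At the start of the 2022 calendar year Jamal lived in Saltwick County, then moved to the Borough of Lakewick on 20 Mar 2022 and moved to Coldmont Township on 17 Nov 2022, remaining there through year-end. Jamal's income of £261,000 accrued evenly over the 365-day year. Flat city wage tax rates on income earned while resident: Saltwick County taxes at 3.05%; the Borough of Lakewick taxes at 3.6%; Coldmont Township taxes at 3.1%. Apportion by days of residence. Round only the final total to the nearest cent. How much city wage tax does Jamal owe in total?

Saltwick County, 1 Jan – 19 Mar 2022: 78 days → £261,000 × 3.05% × 78/365 = £1,701.1479
The Borough of Lakewick, 20 Mar – 16 Nov 2022: 242 days → £261,000 × 3.6% × 242/365 = £6,229.6767
Coldmont Township, 17 Nov – 31 Dec 2022: 45 days → £261,000 × 3.1% × 45/365 = £997.5205
Total = £8,928.3452

£8,928.35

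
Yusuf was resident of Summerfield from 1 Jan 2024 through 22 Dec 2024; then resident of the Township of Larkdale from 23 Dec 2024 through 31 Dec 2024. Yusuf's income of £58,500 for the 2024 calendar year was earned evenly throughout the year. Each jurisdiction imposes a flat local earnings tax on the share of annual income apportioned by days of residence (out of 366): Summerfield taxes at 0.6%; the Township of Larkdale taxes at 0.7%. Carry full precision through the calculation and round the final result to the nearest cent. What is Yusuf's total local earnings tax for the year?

Summerfield, 1 Jan – 22 Dec 2024: 357 days → £58,500 × 0.6% × 357/366 = £342.3689
The Township of Larkdale, 23 Dec – 31 Dec 2024: 9 days → £58,500 × 0.7% × 9/366 = £10.0697
Total = £352.4385

£352.44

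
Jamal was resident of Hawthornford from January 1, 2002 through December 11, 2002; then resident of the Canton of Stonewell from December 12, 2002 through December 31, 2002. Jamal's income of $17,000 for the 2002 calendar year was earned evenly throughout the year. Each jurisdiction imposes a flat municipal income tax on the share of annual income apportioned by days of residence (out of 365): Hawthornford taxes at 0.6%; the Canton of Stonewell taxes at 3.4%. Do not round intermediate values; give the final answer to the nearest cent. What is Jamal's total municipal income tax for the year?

Hawthornford, January 1 – December 11, 2002: 345 days → $17,000 × 0.6% × 345/365 = $96.4110
The Canton of Stonewell, December 12 – December 31, 2002: 20 days → $17,000 × 3.4% × 20/365 = $31.6712
Total = $128.0822

$128.08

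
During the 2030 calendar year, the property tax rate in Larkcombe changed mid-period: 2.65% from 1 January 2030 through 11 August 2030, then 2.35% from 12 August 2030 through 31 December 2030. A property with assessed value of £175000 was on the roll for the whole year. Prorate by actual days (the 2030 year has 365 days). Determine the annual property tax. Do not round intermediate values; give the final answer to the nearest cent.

1 January – 11 August 2030: 223 days at 2.65% → £175000 × 2.65% × 223/365 = £2833.3219
12 August – 31 December 2030: 142 days at 2.35% → £175000 × 2.35% × 142/365 = £1599.9315
Total = £4433.2534

£4433.25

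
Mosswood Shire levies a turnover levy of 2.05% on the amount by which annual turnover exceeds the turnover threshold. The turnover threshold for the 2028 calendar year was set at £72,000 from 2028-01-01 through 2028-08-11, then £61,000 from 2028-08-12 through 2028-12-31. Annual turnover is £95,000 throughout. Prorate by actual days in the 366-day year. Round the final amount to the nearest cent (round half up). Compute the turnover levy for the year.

2028-01-01 to 2028-08-11: 224 days, exemption £72,000 → (£95,000 − £72,000) × 2.05% × 224/366 = £288.5683
2028-08-12 to 2028-12-31: 142 days, exemption £61,000 → (£95,000 − £61,000) × 2.05% × 142/366 = £270.4208
Total = £558.9891

£558.99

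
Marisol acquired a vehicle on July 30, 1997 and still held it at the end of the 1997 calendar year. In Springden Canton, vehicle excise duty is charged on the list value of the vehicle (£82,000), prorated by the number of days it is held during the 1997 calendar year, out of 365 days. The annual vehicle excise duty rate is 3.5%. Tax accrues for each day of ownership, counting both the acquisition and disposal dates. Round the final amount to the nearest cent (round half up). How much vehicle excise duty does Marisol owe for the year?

£1,218.77

Days held (July 30 – December 31, 1997): 155 out of 365
Tax = £82,000 × 3.5% × 155/365 = £1,218.7671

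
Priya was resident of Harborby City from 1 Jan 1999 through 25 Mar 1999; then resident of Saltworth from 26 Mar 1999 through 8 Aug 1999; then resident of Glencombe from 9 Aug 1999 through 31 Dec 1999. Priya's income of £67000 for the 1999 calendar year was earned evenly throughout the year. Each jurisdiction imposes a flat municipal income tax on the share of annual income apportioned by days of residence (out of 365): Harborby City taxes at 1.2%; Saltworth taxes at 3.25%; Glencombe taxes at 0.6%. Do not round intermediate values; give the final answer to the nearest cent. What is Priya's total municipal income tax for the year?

Harborby City, 1 Jan – 25 Mar 1999: 84 days → £67000 × 1.2% × 84/365 = £185.0301
Saltworth, 26 Mar – 8 Aug 1999: 136 days → £67000 × 3.25% × 136/365 = £811.3425
Glencombe, 9 Aug – 31 Dec 1999: 145 days → £67000 × 0.6% × 145/365 = £159.6986
Total = £1156.0712

£1156.07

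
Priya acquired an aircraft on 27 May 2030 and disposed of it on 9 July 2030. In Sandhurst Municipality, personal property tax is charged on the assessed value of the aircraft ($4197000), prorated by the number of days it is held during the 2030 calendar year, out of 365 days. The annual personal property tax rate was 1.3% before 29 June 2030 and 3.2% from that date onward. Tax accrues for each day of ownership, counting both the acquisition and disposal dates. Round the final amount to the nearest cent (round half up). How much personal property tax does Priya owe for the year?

$8980.43

27 May – 28 June 2030: 33 days at 1.3% → $4197000 × 1.3% × 33/365 = $4932.9123
29 June – 9 July 2030: 11 days at 3.2% → $4197000 × 3.2% × 11/365 = $4047.5178
Total = $8980.4301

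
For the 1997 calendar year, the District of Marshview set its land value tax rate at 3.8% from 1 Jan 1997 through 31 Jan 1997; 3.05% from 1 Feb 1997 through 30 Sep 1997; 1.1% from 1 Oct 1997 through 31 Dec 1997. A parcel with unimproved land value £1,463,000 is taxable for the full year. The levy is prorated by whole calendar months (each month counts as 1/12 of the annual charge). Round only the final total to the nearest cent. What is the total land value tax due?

£38,403.75

1 Jan – 31 Jan 1997: 1 month at 3.8% → £1,463,000 × 3.8% × 1/12 = £4,632.8333
1 Feb – 30 Sep 1997: 8 months at 3.05% → £1,463,000 × 3.05% × 8/12 = £29,747.6667
1 Oct – 31 Dec 1997: 3 months at 1.1% → £1,463,000 × 1.1% × 3/12 = £4,023.2500
Total = £38,403.7500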